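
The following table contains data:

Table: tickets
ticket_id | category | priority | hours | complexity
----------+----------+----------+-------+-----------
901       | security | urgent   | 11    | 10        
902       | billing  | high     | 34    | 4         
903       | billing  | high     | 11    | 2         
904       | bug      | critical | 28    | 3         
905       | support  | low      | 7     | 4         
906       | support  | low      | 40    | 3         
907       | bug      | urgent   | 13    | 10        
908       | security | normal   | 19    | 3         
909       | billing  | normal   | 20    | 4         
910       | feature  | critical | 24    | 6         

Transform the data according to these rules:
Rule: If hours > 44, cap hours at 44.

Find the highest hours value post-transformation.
40

Step 1: Original maximum hours = 40
Step 2: Check cap of 44 against maximum
Step 3: No records exceed the cap (max 40 <= cap 44), so no capping applies
Step 4: Maximum after transformation = 40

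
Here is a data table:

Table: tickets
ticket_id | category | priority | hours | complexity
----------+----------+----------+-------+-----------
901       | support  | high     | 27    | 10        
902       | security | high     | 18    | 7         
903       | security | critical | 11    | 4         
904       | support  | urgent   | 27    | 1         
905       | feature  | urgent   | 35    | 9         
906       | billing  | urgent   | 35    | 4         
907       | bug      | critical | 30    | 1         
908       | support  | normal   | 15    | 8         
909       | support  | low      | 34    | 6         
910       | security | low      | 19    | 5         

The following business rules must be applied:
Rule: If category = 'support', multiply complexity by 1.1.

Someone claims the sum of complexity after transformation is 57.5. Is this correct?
Yes, the result is correct.

Step 1: Calculate the correct sum after transformation
Step 2: Apply multiplier 1.1 to records where category = 'support'
Step 3: Correct result = 57.5
Step 4: Claimed result = 57.5
Step 5: 57.5 = 57.5 ✓
Conclusion: The claimed result is correct.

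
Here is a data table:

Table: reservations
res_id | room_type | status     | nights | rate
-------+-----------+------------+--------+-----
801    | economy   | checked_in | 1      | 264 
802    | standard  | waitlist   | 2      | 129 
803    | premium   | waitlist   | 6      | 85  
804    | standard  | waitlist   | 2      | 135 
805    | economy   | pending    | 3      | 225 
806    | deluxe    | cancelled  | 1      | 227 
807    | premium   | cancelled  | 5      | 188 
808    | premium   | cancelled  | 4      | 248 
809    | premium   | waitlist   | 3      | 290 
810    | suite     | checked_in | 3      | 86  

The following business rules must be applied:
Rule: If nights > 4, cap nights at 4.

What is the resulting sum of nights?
27

Step 1: 2 records have nights > 4
Step 2: These records originally summed to 11
Step 3: After capping: 2 × 4 = 8
Step 4: Unaffected records sum: 19
Step 5: Final sum = 8 + 19 = 27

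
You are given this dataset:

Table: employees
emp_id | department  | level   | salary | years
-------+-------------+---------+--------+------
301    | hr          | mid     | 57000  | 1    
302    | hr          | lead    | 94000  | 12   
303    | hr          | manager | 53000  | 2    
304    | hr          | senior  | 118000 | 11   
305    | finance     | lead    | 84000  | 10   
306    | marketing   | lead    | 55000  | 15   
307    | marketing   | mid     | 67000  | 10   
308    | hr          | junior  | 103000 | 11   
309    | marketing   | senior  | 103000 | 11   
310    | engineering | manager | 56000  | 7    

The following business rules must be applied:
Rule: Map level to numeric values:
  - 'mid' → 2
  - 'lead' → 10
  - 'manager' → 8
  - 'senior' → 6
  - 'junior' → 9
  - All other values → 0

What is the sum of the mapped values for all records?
71

Step 1: Apply mapping to each record
Step 2: Count by status:
  'mid': 2 records × 2 = 4
  'lead': 3 records × 10 = 30
  'manager': 2 records × 8 = 16
  'senior': 2 records × 6 = 12
  'junior': 1 records × 9 = 9
Step 3: Sum all mapped values = 71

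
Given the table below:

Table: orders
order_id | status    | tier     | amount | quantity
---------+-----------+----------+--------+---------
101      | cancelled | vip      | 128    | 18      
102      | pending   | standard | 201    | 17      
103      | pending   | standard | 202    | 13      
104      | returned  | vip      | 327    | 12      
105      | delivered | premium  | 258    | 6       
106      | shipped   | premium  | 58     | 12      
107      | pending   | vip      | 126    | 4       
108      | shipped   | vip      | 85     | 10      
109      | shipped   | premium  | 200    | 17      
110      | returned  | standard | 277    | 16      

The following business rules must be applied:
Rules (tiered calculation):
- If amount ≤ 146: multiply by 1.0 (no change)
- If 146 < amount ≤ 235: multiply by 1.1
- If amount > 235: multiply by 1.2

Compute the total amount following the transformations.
2094.7

Step 1: Tier 1 (amount ≤ 146): 4 records, sum = 397 × 1.0 = 397.0
Step 2: Tier 2 (146 < amount ≤ 235): 3 records, sum = 603 × 1.1 = 663.3
Step 3: Tier 3 (amount > 235): 3 records, sum = 862 × 1.2 = 1034.4
Step 4: Final sum = 397.0 + 663.3 + 1034.4 = 2094.7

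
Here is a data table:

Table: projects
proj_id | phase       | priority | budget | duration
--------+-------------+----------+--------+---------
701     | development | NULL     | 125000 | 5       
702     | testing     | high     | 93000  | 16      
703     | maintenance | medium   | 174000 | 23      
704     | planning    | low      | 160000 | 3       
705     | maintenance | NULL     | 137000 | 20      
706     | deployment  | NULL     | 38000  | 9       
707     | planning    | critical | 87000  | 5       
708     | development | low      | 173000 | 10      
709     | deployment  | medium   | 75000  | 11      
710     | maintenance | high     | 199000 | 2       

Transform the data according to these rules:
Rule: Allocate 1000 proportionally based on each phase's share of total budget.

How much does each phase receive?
deployment: 89.61, development: 236.32, maintenance: 404.44, planning: 195.88, testing: 73.75

Step 1: Calculate total budget = 1261000
Step 2: Calculate each phase's proportion:
  deployment: 113000/1261000 = 8.96% → 89.61
  development: 298000/1261000 = 23.63% → 236.32
  maintenance: 510000/1261000 = 40.44% → 404.44
  planning: 247000/1261000 = 19.59% → 195.88
  testing: 93000/1261000 = 7.38% → 73.75
Step 3: Verify: sum of allocations ≈ 1000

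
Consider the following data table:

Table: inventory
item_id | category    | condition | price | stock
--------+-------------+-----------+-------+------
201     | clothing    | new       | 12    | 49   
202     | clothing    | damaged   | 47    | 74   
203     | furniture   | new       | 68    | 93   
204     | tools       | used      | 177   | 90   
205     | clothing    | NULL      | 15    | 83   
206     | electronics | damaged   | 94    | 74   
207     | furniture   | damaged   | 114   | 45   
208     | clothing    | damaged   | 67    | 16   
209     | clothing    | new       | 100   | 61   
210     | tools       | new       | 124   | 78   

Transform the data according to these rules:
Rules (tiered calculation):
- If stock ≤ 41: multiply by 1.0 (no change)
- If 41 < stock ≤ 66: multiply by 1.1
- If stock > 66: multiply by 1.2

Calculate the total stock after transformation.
776.9

Step 1: Tier 1 (stock ≤ 41): 1 records, sum = 16 × 1.0 = 16.0
Step 2: Tier 2 (41 < stock ≤ 66): 3 records, sum = 155 × 1.1 = 170.5
Step 3: Tier 3 (stock > 66): 6 records, sum = 492 × 1.2 = 590.4
Step 4: Final sum = 16.0 + 170.5 + 590.4 = 776.9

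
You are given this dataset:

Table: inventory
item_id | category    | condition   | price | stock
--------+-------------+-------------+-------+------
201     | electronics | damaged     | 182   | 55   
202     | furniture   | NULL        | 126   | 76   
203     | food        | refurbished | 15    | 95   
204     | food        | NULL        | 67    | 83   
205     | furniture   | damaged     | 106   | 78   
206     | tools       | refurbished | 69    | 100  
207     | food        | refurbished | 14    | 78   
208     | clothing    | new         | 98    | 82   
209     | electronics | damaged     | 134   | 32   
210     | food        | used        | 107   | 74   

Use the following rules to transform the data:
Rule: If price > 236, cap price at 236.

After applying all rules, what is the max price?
182

Step 1: Original maximum price = 182
Step 2: Check cap of 236 against maximum
Step 3: No records exceed the cap (max 182 <= cap 236), so no capping applies
Step 4: Maximum after transformation = 182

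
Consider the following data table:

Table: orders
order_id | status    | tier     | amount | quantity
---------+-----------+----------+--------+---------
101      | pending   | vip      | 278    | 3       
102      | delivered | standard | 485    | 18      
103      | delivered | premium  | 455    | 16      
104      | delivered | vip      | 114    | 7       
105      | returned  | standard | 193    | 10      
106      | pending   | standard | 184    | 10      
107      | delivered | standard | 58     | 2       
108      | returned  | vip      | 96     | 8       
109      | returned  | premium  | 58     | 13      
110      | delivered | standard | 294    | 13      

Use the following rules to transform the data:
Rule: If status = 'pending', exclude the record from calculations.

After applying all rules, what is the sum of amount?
1753

Step 1: Identify records where status = 'pending'
Step 2: The excluded records sum to 462
Step 3: Original total amount = 2215
Step 4: Remaining total = 2215 - 462 = 1753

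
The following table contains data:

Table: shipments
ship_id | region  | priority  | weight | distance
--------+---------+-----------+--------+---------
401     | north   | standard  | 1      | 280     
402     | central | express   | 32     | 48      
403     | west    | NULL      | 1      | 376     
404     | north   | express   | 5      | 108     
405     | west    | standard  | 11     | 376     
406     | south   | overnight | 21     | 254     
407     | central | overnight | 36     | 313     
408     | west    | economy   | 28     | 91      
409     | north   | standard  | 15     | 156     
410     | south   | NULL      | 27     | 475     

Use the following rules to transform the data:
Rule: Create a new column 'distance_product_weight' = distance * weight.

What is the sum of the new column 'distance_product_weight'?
41183

Step 1: For each record, compute distance * weight
Example calculations:
  280 * 1 = 280
  48 * 32 = 1536
  376 * 1 = 376
  ...
Step 2: Sum all derived values
Step 3: Total = 41183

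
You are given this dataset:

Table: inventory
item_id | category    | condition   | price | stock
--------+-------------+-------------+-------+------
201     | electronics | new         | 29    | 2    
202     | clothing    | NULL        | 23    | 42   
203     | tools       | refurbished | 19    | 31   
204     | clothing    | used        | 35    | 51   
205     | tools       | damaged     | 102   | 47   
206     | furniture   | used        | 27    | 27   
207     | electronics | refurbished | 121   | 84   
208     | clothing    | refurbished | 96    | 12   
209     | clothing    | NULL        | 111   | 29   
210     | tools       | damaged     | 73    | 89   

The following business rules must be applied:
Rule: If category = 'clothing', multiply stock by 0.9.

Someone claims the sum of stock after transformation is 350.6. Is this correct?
No, the correct result is 400.6.

Step 1: Calculate the correct sum after transformation
Step 2: Apply multiplier 0.9 to records where category = 'clothing'
Step 3: Correct result = 400.6
Step 4: Claimed result = 350.6
Step 5: 400.6 ≠ 350.6
Conclusion: The claimed result is incorrect. The correct answer is 400.6.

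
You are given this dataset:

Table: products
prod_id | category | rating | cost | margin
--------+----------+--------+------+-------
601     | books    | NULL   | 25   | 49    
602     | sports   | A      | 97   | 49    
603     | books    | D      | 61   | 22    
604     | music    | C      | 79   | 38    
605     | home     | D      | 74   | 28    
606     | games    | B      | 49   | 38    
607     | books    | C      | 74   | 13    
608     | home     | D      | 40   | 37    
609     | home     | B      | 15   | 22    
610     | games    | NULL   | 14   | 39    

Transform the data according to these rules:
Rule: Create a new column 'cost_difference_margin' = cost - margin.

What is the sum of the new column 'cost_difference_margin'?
193

Step 1: For each record, compute cost - margin
Example calculations:
  25 - 49 = -24
  97 - 49 = 48
  61 - 22 = 39
  ...
Step 2: Sum all derived values
Step 3: Total = 193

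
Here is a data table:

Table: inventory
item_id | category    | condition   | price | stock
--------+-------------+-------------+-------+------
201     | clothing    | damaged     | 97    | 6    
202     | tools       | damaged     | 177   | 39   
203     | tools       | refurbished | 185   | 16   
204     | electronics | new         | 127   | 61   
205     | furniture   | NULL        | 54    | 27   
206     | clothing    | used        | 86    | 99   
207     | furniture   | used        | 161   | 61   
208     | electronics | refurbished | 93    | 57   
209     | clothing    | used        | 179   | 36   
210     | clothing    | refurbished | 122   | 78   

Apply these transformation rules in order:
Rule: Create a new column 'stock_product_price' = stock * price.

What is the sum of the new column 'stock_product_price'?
59246

Step 1: For each record, compute stock * price
Example calculations:
  6 * 97 = 582
  39 * 177 = 6903
  16 * 185 = 2960
  ...
Step 2: Sum all derived values
Step 3: Total = 59246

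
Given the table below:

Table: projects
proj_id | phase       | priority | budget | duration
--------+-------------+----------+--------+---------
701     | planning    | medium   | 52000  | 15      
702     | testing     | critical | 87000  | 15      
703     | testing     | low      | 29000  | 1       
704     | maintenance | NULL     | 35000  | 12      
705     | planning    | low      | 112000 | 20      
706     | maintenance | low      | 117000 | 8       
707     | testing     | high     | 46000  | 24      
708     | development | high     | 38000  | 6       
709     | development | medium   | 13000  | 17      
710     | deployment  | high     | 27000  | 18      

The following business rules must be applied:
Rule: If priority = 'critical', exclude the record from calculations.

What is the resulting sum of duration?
121

Step 1: Identify records where priority = 'critical'
Step 2: The excluded records sum to 15
Step 3: Original total duration = 136
Step 4: Remaining total = 136 - 15 = 121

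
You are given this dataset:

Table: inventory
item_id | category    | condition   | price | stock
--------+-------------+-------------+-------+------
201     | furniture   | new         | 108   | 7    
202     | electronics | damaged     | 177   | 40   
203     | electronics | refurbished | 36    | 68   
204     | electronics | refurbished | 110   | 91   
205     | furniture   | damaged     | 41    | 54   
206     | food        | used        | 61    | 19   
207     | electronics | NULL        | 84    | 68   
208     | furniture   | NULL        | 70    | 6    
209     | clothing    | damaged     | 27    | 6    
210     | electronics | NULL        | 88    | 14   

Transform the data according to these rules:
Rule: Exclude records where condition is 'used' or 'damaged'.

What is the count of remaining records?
6

Step 1: Count records to exclude
  - 1 (used) + 3 (damaged) = 4 records
Step 2: Total records: 10
Step 3: Remaining = 10 - 4 = 6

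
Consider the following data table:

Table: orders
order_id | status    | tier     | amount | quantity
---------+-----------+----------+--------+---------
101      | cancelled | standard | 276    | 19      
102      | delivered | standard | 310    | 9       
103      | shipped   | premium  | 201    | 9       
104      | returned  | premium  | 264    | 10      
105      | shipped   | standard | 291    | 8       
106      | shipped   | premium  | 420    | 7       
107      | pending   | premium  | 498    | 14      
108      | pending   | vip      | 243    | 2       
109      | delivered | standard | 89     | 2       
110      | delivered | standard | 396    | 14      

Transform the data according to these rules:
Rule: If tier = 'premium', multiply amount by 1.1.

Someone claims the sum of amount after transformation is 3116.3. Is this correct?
No, the correct result is 3126.3.

Step 1: Calculate the correct sum after transformation
Step 2: Apply multiplier 1.1 to records where tier = 'premium'
Step 3: Correct result = 3126.3
Step 4: Claimed result = 3116.3
Step 5: 3126.3 ≠ 3116.3
Conclusion: The claimed result is incorrect. The correct answer is 3126.3.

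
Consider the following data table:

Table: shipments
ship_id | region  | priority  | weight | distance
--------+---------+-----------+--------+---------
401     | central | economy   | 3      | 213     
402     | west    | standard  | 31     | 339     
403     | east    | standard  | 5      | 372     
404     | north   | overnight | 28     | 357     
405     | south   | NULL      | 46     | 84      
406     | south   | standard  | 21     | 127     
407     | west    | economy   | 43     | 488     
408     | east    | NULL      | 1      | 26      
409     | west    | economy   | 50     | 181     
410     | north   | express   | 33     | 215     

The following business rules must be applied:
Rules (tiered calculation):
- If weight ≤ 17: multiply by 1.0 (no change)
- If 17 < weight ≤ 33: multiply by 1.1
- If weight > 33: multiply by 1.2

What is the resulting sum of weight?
300.1

Step 1: Tier 1 (weight ≤ 17): 3 records, sum = 9 × 1.0 = 9.0
Step 2: Tier 2 (17 < weight ≤ 33): 4 records, sum = 113 × 1.1 = 124.3
Step 3: Tier 3 (weight > 33): 3 records, sum = 139 × 1.2 = 166.8
Step 4: Final sum = 9.0 + 124.3 + 166.8 = 300.1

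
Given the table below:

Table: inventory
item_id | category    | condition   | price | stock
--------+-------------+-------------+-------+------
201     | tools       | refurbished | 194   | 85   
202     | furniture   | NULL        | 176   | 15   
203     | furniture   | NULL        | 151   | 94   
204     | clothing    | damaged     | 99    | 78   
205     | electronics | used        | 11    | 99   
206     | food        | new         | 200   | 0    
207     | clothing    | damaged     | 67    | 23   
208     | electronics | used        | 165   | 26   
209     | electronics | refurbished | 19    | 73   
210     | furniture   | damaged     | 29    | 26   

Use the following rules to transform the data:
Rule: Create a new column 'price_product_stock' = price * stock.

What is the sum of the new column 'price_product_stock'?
50107

Step 1: For each record, compute price * stock
Example calculations:
  194 * 85 = 16490
  176 * 15 = 2640
  151 * 94 = 14194
  ...
Step 2: Sum all derived values
Step 3: Total = 50107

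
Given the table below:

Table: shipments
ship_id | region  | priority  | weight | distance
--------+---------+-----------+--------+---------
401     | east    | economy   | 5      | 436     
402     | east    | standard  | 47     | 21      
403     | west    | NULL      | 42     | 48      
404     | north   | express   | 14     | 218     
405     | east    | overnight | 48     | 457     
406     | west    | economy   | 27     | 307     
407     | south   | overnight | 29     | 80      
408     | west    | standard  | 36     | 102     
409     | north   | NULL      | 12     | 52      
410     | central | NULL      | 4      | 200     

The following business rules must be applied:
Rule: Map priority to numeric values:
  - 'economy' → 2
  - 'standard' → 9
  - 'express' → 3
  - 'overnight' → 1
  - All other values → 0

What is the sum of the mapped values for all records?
27

Step 1: Apply mapping to each record
Step 2: Count by status:
  'economy': 2 records × 2 = 4
  'standard': 2 records × 9 = 18
  'express': 1 records × 3 = 3
  'overnight': 2 records × 1 = 2
Step 3: Sum all mapped values = 27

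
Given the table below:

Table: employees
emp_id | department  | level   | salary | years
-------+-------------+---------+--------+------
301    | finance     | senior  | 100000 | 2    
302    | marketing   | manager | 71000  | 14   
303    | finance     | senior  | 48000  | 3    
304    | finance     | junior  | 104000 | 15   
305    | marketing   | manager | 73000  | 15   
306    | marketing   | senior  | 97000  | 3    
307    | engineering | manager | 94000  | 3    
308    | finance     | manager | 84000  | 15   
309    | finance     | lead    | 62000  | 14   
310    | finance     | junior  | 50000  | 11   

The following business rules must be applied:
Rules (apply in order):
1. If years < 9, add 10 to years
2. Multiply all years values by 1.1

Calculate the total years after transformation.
148.5

Step 1: Apply Rule 1 - Add 10 to records with years < 9
  - 4 records affected: 11 + (4 × 10) = 51
  - Unaffected records: 84
  - Sum after Rule 1: 135
Step 2: Apply Rule 2 - Multiply all by 1.1
  - 135 × 1.1 = 148.5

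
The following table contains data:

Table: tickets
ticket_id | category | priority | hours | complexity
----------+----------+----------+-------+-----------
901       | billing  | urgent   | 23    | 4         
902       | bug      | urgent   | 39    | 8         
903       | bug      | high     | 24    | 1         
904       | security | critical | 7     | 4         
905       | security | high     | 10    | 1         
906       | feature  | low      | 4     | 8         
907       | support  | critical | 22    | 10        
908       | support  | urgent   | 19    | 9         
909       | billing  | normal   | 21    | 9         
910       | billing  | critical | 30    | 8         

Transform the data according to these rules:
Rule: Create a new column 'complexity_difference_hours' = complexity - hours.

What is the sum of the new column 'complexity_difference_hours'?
-137

Step 1: For each record, compute complexity - hours
Example calculations:
  4 - 23 = -19
  8 - 39 = -31
  1 - 24 = -23
  ...
Step 2: Sum all derived values
Step 3: Total = -137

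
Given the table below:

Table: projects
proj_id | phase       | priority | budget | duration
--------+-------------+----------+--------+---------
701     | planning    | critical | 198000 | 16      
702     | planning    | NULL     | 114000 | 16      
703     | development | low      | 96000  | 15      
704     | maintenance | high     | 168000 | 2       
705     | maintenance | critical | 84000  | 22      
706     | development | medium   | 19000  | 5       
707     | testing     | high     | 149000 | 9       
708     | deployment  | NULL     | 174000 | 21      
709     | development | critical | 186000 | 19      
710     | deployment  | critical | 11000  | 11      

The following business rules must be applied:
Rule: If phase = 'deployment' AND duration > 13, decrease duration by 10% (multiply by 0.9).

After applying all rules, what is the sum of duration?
133.9

Step 1: Find records where phase = 'deployment' AND duration > 13
Step 2: 1 records match, summing to 21
Step 3: After multiplier: 21 × 0.9 = 18.9
Step 4: Unaffected records sum: 115
Step 5: Final sum = 18.9 + 115 = 133.9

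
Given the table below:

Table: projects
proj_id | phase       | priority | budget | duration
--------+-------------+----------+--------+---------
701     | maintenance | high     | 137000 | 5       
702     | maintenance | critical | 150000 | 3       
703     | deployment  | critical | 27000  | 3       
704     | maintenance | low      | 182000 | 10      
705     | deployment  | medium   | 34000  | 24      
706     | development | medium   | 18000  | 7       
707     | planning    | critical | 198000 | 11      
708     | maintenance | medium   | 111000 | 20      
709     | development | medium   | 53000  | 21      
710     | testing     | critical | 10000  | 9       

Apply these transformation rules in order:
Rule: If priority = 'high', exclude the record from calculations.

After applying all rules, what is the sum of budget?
783000

Step 1: Identify records where priority = 'high'
Step 2: The excluded records sum to 137000
Step 3: Original total budget = 920000
Step 4: Remaining total = 920000 - 137000 = 783000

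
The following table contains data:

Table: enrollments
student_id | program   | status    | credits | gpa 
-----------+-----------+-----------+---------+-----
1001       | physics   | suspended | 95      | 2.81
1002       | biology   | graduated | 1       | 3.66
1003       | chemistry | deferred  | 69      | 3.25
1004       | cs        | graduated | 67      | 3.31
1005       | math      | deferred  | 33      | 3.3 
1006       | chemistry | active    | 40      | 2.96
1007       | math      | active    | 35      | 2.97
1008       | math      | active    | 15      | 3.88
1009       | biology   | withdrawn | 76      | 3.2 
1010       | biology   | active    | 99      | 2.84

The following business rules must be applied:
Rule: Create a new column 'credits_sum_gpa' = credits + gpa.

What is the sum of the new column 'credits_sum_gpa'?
562.18

Step 1: For each record, compute credits + gpa
Example calculations:
  95 + 2.81 = 97.81
  1 + 3.66 = 4.66
  69 + 3.25 = 72.25
  ...
Step 2: Sum all derived values
Step 3: Total = 562.18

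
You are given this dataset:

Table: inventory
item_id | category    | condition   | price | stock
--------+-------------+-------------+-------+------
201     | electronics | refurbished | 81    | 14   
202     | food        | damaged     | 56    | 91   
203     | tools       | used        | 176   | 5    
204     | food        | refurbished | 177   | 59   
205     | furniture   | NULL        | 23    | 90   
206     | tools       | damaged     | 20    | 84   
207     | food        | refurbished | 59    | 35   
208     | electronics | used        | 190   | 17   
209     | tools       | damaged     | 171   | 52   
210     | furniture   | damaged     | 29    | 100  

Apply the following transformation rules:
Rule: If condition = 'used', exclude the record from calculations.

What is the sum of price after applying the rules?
616

Step 1: Identify records where condition = 'used'
Step 2: The excluded records sum to 366
Step 3: Original total price = 982
Step 4: Remaining total = 982 - 366 = 616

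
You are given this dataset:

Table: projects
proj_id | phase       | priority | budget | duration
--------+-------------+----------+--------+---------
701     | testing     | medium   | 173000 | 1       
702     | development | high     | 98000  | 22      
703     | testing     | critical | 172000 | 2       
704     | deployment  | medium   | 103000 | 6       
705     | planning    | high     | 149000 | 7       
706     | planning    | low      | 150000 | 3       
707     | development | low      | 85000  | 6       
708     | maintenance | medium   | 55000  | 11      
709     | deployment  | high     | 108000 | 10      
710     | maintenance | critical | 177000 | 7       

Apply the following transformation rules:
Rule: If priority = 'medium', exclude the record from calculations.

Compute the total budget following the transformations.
939000

Step 1: Identify records where priority = 'medium'
Step 2: The excluded records sum to 331000
Step 3: Original total budget = 1270000
Step 4: Remaining total = 1270000 - 331000 = 939000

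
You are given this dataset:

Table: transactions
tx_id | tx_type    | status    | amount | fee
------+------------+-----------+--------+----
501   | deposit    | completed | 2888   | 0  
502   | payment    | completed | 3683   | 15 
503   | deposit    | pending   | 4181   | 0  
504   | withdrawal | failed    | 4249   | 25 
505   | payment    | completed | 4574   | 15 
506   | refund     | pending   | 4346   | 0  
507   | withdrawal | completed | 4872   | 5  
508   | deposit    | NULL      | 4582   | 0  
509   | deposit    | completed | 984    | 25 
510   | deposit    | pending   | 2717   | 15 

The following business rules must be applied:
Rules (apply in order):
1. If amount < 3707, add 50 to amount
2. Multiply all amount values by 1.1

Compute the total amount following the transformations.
41003.6

Step 1: Apply Rule 1 - Add 50 to records with amount < 3707
  - 4 records affected: 10272 + (4 × 50) = 10472
  - Unaffected records: 26804
  - Sum after Rule 1: 37276
Step 2: Apply Rule 2 - Multiply all by 1.1
  - 37276 × 1.1 = 41003.6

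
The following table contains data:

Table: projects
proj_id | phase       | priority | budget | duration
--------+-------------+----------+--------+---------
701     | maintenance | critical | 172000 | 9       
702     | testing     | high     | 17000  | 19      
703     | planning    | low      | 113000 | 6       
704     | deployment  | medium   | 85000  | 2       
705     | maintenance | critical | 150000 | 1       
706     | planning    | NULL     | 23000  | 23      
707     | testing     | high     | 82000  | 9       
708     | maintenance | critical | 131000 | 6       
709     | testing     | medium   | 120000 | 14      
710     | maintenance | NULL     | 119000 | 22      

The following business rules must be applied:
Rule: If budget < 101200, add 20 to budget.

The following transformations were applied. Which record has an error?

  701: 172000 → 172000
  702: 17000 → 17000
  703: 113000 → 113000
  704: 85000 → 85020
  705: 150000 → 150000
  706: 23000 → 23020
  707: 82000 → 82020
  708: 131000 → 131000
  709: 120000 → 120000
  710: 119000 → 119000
Record 702 has an error. The correct transformed value should be 17020, not 17000.

Step 1: Check each record against the rule
Step 2: Record 702 has budget = 17000
Step 3: Since 17000 < 101200, the bonus should have been applied
Step 4: Correct value = 17020, but claimed value = 17000
Conclusion: Record 702 has the error.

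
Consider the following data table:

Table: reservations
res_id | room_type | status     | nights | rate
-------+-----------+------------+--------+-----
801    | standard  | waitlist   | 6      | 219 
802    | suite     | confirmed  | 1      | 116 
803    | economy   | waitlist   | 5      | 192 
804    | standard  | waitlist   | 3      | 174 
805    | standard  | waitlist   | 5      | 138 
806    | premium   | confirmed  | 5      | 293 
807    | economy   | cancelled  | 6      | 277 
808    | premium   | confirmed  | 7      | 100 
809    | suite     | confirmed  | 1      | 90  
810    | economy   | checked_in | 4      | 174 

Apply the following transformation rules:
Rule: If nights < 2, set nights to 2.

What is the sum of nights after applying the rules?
45

Step 1: 2 records have nights < 2
Step 2: These records originally summed to 2
Step 3: After setting to minimum: 2 × 2 = 4
Step 4: Unaffected records sum: 41
Step 5: Final sum = 4 + 41 = 45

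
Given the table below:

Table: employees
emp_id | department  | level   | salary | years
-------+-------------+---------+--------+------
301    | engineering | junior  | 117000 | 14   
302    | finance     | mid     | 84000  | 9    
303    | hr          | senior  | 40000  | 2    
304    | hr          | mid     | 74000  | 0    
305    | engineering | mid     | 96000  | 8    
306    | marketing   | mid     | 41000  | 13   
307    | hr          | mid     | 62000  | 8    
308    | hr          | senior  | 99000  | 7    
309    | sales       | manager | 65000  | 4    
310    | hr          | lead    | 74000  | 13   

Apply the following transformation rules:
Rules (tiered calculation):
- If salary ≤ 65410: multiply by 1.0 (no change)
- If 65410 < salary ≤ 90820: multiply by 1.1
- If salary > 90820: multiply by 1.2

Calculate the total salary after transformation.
837600.0

Step 1: Tier 1 (salary ≤ 65410): 4 records, sum = 208000 × 1.0 = 208000.0
Step 2: Tier 2 (65410 < salary ≤ 90820): 3 records, sum = 232000 × 1.1 = 255200.0
Step 3: Tier 3 (salary > 90820): 3 records, sum = 312000 × 1.2 = 374400.0
Step 4: Final sum = 208000.0 + 255200.0 + 374400.0 = 837600.0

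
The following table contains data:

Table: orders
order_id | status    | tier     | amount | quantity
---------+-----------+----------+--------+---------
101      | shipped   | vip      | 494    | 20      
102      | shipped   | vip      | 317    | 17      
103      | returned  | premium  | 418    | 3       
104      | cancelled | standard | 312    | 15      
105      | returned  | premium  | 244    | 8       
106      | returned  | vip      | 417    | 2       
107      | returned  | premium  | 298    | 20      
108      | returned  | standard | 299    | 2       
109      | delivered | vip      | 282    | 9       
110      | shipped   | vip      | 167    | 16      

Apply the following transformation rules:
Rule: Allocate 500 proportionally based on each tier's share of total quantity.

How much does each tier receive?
premium: 138.39, standard: 75.89, vip: 285.71

Step 1: Calculate total quantity = 112
Step 2: Calculate each tier's proportion:
  premium: 31/112 = 27.68% → 138.39
  standard: 17/112 = 15.18% → 75.89
  vip: 64/112 = 57.14% → 285.71
Step 3: Verify: sum of allocations ≈ 500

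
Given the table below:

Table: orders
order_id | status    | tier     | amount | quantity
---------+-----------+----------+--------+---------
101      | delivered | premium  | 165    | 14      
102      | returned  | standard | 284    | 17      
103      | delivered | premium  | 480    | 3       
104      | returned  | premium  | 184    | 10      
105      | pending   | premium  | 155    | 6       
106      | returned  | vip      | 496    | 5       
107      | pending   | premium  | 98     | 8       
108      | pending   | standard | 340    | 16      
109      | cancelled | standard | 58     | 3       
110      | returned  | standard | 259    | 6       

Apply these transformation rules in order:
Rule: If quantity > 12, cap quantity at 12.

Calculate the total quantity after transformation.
77

Step 1: 3 records have quantity > 12
Step 2: These records originally summed to 47
Step 3: After capping: 3 × 12 = 36
Step 4: Unaffected records sum: 41
Step 5: Final sum = 36 + 41 = 77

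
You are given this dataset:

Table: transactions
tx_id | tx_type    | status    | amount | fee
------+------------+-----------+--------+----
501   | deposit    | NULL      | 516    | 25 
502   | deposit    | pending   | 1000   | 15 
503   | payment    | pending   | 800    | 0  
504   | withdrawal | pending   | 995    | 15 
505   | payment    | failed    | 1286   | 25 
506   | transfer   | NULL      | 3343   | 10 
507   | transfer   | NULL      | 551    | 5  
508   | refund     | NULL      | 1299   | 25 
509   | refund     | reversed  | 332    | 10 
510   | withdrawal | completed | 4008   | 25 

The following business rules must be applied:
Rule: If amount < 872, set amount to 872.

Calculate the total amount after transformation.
15419

Step 1: 4 records have amount < 872
Step 2: These records originally summed to 2199
Step 3: After setting to minimum: 4 × 872 = 3488
Step 4: Unaffected records sum: 11931
Step 5: Final sum = 3488 + 11931 = 15419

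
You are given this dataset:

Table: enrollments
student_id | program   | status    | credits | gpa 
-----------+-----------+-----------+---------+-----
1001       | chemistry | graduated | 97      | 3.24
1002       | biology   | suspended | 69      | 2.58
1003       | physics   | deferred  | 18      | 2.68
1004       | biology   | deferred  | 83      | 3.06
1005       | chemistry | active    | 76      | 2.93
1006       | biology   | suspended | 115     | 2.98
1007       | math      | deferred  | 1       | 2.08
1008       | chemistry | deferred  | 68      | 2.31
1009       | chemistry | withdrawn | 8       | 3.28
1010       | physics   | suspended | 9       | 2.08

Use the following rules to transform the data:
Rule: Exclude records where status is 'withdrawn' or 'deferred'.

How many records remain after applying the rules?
5

Step 1: Count records to exclude
  - 1 (withdrawn) + 4 (deferred) = 5 records
Step 2: Total records: 10
Step 3: Remaining = 10 - 5 = 5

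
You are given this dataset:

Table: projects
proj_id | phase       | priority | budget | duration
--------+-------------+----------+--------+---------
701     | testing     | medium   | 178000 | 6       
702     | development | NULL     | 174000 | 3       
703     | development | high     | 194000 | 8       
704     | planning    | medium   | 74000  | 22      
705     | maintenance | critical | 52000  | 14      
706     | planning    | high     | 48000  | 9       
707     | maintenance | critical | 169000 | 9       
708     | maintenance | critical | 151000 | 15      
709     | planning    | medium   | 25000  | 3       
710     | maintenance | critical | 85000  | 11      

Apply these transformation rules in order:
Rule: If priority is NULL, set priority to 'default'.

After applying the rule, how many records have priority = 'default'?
1

Step 1: Count records where priority IS NULL
Step 2: Found 1 records with NULL priority
Step 3: These records will have priority set to 'default'
Step 4: Records already having priority = 'default': 0
Step 5: Answer: 1 + 0 = 1 records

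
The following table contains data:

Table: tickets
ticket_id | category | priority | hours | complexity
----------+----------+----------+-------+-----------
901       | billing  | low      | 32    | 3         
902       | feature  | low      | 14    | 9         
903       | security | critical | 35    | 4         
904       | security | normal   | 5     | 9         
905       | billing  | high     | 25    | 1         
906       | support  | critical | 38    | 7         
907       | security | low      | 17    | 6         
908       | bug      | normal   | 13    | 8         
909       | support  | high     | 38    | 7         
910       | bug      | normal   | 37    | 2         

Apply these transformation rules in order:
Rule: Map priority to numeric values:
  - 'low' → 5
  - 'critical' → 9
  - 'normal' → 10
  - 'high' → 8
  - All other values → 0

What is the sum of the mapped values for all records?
79

Step 1: Apply mapping to each record
Step 2: Count by status:
  'low': 3 records × 5 = 15
  'critical': 2 records × 9 = 18
  'normal': 3 records × 10 = 30
  'high': 2 records × 8 = 16
Step 3: Sum all mapped values = 79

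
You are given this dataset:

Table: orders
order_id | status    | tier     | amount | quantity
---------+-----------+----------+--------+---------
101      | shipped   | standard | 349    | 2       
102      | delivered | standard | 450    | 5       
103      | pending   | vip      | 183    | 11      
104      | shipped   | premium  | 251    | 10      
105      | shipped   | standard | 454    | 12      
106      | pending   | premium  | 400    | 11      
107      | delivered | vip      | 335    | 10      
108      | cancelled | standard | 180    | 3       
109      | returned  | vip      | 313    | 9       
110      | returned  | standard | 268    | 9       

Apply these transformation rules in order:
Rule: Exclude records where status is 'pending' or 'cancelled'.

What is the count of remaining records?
7

Step 1: Count records to exclude
  - 2 (pending) + 1 (cancelled) = 3 records
Step 2: Total records: 10
Step 3: Remaining = 10 - 3 = 7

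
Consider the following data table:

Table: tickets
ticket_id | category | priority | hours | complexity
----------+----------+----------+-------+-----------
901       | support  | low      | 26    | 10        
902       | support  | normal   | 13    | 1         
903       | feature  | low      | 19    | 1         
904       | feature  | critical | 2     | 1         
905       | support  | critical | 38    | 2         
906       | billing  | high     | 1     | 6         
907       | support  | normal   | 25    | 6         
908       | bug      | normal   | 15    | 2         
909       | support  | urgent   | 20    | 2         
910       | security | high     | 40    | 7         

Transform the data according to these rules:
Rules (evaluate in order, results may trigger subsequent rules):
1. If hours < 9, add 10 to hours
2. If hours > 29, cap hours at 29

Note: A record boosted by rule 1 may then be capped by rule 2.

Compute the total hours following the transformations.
199

Step 1: Apply rule 1 to records with hours < 9
  - 2 records get bonus of 10
  - Of these, 0 records then exceed 29 and get capped
Step 2: Apply rule 2 to records with hours > 29
  - 2 records (original) are capped
Step 3: Calculate final sum = 199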